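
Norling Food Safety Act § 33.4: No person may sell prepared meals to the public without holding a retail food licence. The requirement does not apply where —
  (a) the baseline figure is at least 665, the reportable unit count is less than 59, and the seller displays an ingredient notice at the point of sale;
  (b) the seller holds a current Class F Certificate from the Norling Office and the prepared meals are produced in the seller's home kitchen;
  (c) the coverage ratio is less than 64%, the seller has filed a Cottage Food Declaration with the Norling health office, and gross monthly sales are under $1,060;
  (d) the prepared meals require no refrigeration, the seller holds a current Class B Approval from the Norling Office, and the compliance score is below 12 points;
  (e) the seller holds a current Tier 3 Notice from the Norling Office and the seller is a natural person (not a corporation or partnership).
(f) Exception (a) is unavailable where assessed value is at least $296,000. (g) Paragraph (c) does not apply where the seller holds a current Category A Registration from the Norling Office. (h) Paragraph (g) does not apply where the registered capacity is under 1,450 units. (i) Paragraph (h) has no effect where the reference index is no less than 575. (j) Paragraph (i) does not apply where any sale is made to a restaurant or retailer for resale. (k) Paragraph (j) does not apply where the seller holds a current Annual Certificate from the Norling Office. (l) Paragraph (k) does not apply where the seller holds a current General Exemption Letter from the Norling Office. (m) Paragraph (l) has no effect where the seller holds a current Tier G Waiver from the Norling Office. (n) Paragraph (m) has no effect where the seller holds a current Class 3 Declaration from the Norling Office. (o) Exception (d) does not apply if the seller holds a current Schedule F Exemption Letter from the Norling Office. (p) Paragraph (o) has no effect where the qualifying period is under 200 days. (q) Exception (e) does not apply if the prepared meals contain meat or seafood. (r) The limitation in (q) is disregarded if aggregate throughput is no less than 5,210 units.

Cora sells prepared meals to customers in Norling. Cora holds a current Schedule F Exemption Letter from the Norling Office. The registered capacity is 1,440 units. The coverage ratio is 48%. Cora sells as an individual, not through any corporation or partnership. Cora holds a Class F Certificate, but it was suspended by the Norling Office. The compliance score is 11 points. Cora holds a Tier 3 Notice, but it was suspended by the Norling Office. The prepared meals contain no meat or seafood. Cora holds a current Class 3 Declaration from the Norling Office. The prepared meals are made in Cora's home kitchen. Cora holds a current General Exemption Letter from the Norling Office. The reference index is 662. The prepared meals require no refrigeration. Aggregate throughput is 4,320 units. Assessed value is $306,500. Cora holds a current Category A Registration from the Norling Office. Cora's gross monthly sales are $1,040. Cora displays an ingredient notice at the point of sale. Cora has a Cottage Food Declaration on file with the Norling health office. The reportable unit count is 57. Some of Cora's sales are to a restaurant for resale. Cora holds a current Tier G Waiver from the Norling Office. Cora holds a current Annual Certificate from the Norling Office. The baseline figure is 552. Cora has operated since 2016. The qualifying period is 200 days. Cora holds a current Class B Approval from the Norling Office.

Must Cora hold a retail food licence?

Exception (a) fails — the baseline figure is 552, short of 665.
Exception (b) does not apply: there is no Class F Certificate in force.
Exception (c) is satisfied on its face — the coverage ratio is 48%, less than the 64% limit; a Cottage Food Declaration is on file; gross monthly sales are $1,040, under the $1,060 limit. Under paragraphs (g)–(n): (g) would limit (c) — a current Category A Registration is held — but (h) sets (g) aside: (h) operates against (g): the registered capacity is 1,440 units, under the 1,450 units limit. (i) would limit (h) — the reference index is 662, meeting the 575 threshold — but (j) sets (i) aside: (j) is engaged — some sales are to a restaurant for resale. (k) applies (a current Annual Certificate is held), but is set aside by (l): (l) operates against (k): a current General Exemption Letter is held. (m) would limit (l) — a current Tier G Waiver is held — but (n) sets (m) aside: (n) applies — a current Class 3 Declaration is held. Exception (c) stands.
All of (d)'s requirements are met (the prepared meals are shelf-stable; a current Class B Approval is held; the compliance score is 11 points, below the 12 points limit). However, paragraphs (o)–(p) must be considered: (o) applies — a current Schedule F Exemption Letter is held. (p), which would lift (o), is not engaged — the qualifying period is 200 days, not under 200 days. So (d) is unavailable.
Exception (e) does not apply: no current Tier 3 Notice is held.

No — exception (c) applies; Cora is not required to hold a retail food licence.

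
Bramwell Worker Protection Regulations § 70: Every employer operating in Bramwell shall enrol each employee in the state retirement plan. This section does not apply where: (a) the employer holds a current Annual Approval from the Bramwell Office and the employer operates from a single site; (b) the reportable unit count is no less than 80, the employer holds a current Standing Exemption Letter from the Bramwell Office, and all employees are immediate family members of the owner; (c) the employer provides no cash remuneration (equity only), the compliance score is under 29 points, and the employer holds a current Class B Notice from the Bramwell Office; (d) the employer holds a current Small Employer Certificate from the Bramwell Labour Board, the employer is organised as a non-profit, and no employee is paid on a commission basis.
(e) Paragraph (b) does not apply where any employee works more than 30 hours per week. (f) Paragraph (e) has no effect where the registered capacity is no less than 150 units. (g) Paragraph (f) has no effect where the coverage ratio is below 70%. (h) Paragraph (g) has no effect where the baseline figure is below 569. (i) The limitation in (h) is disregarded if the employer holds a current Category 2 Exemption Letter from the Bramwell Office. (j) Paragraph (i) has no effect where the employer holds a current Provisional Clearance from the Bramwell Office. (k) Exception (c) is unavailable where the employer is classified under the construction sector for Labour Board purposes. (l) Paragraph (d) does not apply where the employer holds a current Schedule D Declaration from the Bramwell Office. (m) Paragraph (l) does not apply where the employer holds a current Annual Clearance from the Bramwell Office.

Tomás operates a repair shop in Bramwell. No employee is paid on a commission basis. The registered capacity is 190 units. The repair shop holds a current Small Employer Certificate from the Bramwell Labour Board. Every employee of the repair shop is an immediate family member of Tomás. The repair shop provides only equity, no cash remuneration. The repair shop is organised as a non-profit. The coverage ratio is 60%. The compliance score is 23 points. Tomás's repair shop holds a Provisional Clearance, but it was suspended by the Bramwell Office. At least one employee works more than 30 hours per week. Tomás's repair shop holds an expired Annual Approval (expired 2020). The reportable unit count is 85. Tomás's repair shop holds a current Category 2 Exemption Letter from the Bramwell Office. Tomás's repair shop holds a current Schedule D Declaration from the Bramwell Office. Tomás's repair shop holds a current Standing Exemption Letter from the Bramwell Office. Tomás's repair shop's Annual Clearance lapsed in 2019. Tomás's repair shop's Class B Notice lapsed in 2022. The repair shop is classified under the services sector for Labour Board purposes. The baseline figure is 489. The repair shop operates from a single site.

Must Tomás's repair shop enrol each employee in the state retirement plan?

Yes — Tomás's repair shop must enrol each employee in the state retirement plan.

Exception (a) fails — no current Annual Approval is held.
Exception (b)'s conditions are all satisfied: the reportable unit count is 85, meeting the 80 threshold; a current Standing Exemption Letter is held; every employee is an immediate family member. Turning to paragraphs (e)–(j): (e) operates against (b): at least one employee exceeds 30 hours/week. (f) would limit (e) — the registered capacity is 190 units, meeting the 150 units threshold — but (g) sets (f) aside: (g) operates against (f): the coverage ratio is 60%, below the 70% limit. (h) would limit (g) — the baseline figure is 489, below the 569 limit — but (i) sets (h) aside: (i) operates against (h): a current Category 2 Exemption Letter is held. (j), which would lift (i), is inapplicable — there is no Provisional Clearance in force. So (b) is unavailable.
Exception (c) requires that the employer holds a current Class B Notice from the Bramwell Office; but no current Class B Notice is held, so (c) is unavailable.
Exception (d) is satisfied on its face — a current Small Employer Certificate is held; the employer is a non-profit; no employee is paid on commission. However, paragraphs (l)–(m) must be considered: (l) is engaged — a current Schedule D Declaration is held. (m), which would lift (l), is not engaged — no current Annual Clearance is held. (d) is therefore removed.
Every exception is unavailable, so the rule governs.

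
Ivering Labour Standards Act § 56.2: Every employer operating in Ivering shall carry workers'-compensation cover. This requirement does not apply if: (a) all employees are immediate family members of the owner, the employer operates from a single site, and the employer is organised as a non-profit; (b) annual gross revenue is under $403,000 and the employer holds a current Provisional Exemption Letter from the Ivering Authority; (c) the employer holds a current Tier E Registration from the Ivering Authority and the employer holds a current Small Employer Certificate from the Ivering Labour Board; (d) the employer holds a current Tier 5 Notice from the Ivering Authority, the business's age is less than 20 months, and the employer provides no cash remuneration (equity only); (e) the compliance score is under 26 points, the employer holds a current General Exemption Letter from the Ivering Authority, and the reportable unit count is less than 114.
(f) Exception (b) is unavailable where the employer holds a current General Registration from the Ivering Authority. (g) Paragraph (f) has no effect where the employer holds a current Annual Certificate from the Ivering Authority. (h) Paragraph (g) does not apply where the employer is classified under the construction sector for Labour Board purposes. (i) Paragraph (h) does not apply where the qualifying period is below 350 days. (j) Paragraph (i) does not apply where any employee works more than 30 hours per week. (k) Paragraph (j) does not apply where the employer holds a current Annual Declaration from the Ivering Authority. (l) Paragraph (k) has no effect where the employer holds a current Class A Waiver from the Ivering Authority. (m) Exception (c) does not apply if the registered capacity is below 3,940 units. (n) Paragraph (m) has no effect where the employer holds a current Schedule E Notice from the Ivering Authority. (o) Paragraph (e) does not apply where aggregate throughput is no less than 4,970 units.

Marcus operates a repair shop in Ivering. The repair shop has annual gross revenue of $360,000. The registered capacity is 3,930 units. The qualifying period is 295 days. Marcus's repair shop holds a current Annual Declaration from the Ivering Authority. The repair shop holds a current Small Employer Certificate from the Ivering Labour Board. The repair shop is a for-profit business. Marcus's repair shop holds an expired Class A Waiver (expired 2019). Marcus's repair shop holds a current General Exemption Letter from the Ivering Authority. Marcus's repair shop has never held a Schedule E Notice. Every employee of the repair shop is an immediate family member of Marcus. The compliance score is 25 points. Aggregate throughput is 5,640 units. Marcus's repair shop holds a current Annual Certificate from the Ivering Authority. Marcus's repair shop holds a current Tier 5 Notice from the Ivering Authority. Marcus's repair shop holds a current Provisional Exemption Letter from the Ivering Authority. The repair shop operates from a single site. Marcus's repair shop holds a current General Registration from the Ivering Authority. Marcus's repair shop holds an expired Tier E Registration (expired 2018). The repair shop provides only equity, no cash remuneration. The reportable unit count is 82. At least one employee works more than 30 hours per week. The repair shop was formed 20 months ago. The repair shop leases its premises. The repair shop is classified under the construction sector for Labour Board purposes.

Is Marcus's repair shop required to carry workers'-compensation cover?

Exception (a) requires that the employer is organised as a non-profit; but the employer is for-profit, so (a) is unavailable.
Exception (b)'s conditions are all satisfied: annual gross revenue is $360,000, under the $403,000 limit; a current Provisional Exemption Letter is held. Under paragraphs (f)–(l): (f) operates (a current General Registration is held), but yields to (g): (g) operates against (f): a current Annual Certificate is held. (h) would limit (g) — the repair shop is classified under the construction sector — but (i) sets (h) aside: (i) is engaged — the qualifying period is 295 days, below the 350 days limit. (j) applies (at least one employee exceeds 30 hours/week), but yields to (k): (k) operates against (j): a current Annual Declaration is held. (l) is inapplicable (there is no Class A Waiver in force), so (k) stands. (b) remains available.
Exception (c) requires that the employer holds a current Tier E Registration from the Ivering Authority; but there is no Tier E Registration in force, so (c) is unavailable.
Exception (d) does not apply: the business's age is 20 months, not less than 20 months.
All of (e)'s requirements are met (the compliance score is 25 points, under the 26 points limit; a current General Exemption Letter is held; the reportable unit count is 82, less than the 114 limit). But applying paragraph (o): (o) operates — aggregate throughput is 5,640 units, meeting the 4,970 units threshold. Exception (e) does not apply.

No — exception (b) applies; Marcus's repair shop is not required to carry workers'-compensation cover.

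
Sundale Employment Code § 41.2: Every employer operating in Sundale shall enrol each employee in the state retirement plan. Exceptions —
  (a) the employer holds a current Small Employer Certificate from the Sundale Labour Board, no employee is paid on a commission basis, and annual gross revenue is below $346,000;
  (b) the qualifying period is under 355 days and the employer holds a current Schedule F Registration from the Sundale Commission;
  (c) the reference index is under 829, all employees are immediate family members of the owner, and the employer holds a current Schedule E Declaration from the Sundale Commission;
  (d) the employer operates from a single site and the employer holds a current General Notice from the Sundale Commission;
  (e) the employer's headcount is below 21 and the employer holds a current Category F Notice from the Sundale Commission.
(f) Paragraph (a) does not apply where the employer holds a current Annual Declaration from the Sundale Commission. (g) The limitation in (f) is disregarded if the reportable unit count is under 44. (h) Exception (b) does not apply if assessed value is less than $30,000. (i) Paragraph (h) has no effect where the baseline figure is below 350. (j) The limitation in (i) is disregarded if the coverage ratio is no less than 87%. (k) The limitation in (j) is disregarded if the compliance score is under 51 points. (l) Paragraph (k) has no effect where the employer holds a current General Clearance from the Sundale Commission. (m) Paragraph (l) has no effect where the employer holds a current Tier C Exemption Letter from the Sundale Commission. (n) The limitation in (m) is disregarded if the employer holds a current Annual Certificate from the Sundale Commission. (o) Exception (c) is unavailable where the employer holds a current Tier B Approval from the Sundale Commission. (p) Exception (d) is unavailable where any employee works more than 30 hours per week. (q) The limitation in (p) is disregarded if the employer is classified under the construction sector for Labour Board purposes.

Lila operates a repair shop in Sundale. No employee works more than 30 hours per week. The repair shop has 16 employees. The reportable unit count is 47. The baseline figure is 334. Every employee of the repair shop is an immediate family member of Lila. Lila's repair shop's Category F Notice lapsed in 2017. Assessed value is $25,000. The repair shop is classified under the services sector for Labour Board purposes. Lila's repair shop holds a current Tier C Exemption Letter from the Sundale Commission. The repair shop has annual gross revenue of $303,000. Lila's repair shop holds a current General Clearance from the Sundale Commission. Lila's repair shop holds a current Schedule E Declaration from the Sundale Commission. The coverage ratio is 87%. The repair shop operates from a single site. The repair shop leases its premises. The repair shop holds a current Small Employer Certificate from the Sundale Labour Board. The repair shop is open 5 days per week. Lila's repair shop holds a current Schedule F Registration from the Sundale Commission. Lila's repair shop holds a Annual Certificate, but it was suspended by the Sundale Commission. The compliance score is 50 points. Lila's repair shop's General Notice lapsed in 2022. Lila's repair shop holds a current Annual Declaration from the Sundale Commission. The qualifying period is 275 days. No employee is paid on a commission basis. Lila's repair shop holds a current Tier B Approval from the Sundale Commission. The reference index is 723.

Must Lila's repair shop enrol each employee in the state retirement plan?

No — exception (b) applies; Lila's repair shop is not required to enrol each employee in the state retirement plan.

All of (a)'s requirements are met (a current Small Employer Certificate is held; no employee is paid on commission; annual gross revenue is $303,000, below the $346,000 limit). But: (f) operates against (a): a current Annual Declaration is held. (g), which would lift (f), is not triggered — the reportable unit count is 47, not under 44. Exception (a) does not apply.
Exception (b) is satisfied on its face — the qualifying period is 275 days, under the 355 days limit; a current Schedule F Registration is held. As to paragraphs (h)–(n): (h) would limit (b) — assessed value is $25,000, less than the $30,000 limit — but (i) sets (h) aside: (i) operates against (h): the baseline figure is 334, below the 350 limit. (j) applies (the coverage ratio is 87%, meeting the 87% threshold), but is set aside by (k): (k) is engaged — the compliance score is 50 points, under the 51 points limit. (l) applies (a current General Clearance is held), but is set aside by (m): (m) operates — a current Tier C Exemption Letter is held. (n), which would lift (m), is not engaged — no current Annual Certificate is held. Exception (b) stands.
Exception (c)'s conditions are all satisfied: the reference index is 723, under the 829 limit; every employee is an immediate family member; a current Schedule E Declaration is held. However, paragraph (o) must be considered: (o) is triggered — a current Tier B Approval is held. Exception (c) does not apply.
Exception (d) fails — no current General Notice is held.
Exception (e) fails — no current Category F Notice is held.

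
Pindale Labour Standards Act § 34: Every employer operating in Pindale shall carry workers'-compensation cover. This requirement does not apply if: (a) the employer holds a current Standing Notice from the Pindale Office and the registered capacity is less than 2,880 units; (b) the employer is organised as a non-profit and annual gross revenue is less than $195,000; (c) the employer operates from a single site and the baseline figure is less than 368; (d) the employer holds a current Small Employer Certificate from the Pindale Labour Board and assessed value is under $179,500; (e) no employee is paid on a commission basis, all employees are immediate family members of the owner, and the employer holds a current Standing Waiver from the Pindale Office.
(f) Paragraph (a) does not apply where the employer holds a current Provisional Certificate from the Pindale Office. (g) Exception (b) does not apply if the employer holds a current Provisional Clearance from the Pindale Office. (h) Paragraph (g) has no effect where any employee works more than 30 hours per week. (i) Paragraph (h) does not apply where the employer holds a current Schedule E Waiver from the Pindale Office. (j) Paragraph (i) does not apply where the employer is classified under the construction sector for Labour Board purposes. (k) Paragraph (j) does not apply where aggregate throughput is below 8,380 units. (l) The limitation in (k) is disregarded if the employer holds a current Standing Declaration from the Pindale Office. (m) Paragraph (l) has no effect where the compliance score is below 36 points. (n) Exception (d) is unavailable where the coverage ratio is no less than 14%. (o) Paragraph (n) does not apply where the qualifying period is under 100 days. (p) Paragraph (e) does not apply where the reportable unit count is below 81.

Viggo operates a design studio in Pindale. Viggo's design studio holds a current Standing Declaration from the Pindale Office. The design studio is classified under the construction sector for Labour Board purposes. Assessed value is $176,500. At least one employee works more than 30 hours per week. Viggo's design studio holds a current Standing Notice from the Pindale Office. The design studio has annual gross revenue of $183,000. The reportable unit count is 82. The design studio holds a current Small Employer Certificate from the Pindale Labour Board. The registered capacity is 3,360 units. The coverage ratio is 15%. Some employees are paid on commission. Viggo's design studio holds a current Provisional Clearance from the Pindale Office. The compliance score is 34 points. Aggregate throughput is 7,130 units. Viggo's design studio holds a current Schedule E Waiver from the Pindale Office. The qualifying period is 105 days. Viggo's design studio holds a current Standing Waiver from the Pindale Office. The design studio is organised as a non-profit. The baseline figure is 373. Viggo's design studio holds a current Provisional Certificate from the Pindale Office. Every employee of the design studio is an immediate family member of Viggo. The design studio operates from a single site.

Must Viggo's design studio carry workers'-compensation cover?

Exception (a) fails — the registered capacity is 3,360 units, not less than 2,880 units.
All of (b)'s requirements are met (the employer is a non-profit; annual gross revenue is $183,000, less than the $195,000 limit). But: (g) operates — a current Provisional Clearance is held. (h) would limit (g) — at least one employee exceeds 30 hours/week — but (i) sets (h) aside: (i) operates — a current Schedule E Waiver is held. (j) would limit (i) — the design studio is classified under the construction sector — but (k) sets (j) aside: (k) is engaged — aggregate throughput is 7,130 units, below the 8,380 units limit. (l) would limit (k) — a current Standing Declaration is held — but (m) sets (l) aside: (m) applies — the compliance score is 34 points, below the 36 points limit. (b) is therefore removed.
Exception (c) requires that the baseline figure is less than 368; but the baseline figure is 373, not less than 368, so (c) is unavailable.
All of (d)'s requirements are met (a current Small Employer Certificate is held; assessed value is $176,500, under the $179,500 limit). Turning to paragraphs (n)–(o): (n) operates against (d): the coverage ratio is 15%, meeting the 14% threshold. (o) is not engaged (the qualifying period is 105 days, not under 100 days), so (n) stands. So (d) is unavailable.
Exception (e) fails — some employees are paid on commission.
No exception displaces § 34.

Yes — Viggo's design studio must carry workers'-compensation cover.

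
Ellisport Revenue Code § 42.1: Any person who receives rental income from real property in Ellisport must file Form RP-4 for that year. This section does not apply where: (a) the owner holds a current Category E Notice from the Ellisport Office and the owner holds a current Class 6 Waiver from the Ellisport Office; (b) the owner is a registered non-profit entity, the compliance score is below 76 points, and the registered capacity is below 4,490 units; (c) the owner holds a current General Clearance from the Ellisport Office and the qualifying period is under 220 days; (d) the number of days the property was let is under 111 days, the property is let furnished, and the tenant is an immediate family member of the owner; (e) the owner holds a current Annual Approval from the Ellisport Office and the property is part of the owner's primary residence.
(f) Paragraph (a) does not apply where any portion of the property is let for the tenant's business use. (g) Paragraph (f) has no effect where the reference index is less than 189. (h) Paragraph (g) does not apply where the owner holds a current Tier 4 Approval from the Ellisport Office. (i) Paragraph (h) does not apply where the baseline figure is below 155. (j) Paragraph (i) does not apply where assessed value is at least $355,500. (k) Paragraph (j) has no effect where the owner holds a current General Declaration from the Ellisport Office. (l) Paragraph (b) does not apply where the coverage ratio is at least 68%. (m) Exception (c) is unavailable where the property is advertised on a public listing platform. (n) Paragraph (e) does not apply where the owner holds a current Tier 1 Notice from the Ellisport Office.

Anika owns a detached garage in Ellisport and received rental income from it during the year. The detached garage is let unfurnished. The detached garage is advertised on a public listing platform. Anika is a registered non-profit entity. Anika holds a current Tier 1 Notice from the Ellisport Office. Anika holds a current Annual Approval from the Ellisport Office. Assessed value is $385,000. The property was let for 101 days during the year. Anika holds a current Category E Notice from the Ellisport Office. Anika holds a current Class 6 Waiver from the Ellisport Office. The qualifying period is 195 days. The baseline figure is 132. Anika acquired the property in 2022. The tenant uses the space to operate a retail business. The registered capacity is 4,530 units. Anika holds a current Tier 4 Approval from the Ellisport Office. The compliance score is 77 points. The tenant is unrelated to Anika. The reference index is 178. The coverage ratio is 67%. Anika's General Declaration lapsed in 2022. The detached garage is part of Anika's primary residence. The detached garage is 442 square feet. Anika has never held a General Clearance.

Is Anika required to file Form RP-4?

Yes — Anika must file Form RP-4.

All of (a)'s requirements are met (a current Category E Notice is held; a current Class 6 Waiver is held). However, paragraphs (f)–(k) must be considered: (f) applies — the space is let for business use. (g) is triggered (the reference index is 178, less than the 189 limit), but is set aside by (h): (h) operates against (g): a current Tier 4 Approval is held. (i) applies (the baseline figure is 132, below the 155 limit), but is displaced by (j): (j) is engaged — assessed value is $385,000, meeting the $355,500 threshold. (k), which would lift (j), is not engaged — no current General Declaration is held. So (a) is unavailable.
Exception (b) does not apply: the compliance score is 77 points, not below 76 points.
Exception (c) fails — the General Clearance is not current.
Exception (d) does not apply: the property is let unfurnished.
Exception (e): a current Annual Approval is held; the detached garage is part of the primary residence — every condition holds. But: (n) operates against (e): a current Tier 1 Notice is held. Exception (e) does not apply.
No exception applies. The general rule governs.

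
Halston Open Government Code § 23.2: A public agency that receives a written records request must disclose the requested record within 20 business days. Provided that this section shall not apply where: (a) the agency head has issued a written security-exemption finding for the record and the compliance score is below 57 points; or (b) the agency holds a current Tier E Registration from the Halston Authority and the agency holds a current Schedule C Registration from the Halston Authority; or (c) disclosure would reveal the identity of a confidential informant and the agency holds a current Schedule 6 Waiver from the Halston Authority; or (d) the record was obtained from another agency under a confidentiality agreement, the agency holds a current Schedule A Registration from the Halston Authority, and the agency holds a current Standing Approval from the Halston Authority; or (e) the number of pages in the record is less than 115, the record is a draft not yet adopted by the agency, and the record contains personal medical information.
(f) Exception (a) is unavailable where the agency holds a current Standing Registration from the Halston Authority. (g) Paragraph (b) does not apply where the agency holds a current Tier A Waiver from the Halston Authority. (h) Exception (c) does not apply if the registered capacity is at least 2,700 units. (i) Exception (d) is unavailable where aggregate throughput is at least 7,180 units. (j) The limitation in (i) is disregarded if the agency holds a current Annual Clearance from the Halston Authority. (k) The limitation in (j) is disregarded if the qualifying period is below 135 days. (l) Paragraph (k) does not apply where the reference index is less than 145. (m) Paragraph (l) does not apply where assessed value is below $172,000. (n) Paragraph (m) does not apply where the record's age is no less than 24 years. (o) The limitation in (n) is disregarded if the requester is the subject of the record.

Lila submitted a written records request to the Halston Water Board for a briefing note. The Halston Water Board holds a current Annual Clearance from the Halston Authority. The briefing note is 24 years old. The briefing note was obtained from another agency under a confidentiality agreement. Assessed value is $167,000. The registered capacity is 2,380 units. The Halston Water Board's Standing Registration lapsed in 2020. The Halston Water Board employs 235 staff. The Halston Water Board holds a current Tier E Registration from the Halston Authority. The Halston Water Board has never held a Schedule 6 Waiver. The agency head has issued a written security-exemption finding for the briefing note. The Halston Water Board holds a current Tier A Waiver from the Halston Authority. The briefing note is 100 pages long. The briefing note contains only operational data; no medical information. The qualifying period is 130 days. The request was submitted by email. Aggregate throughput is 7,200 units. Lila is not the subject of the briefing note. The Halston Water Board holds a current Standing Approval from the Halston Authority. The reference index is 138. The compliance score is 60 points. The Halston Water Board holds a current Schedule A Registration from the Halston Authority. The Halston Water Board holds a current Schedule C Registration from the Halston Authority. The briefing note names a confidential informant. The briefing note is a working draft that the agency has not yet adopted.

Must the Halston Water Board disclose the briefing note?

Exception (a) fails — the compliance score is 60 points, not below 57 points.
Exception (b)'s conditions are all satisfied: a current Tier E Registration is held; a current Schedule C Registration is held. Turning to paragraph (g): (g) operates against (b): a current Tier A Waiver is held. Exception (b) does not apply.
Exception (c) requires that the agency holds a current Schedule 6 Waiver from the Halston Authority; but no current Schedule 6 Waiver is held, so (c) is unavailable.
Exception (d) is satisfied on its face — the briefing note was obtained under a confidentiality agreement; a current Schedule A Registration is held; a current Standing Approval is held. As to paragraphs (i)–(o): (i) applies (aggregate throughput is 7,200 units, meeting the 7,180 units threshold), but is set aside by (j): (j) operates against (i): a current Annual Clearance is held. (k) would limit (j) — the qualifying period is 130 days, below the 135 days limit — but (l) sets (k) aside: (l) operates against (k): the reference index is 138, less than the 145 limit. (m) would limit (l) — assessed value is $167,000, below the $172,000 limit — but (n) sets (m) aside: (n) operates against (m): the record's age is 24 years, meeting the 24 years threshold. (o) does not operate here (Lila is not the subject of the briefing note), so (n) stands. (d) remains available.
Exception (e) fails — the briefing note contains only operational data.

No — exception (d) applies; the Halston Water Board is not required to disclose the briefing note.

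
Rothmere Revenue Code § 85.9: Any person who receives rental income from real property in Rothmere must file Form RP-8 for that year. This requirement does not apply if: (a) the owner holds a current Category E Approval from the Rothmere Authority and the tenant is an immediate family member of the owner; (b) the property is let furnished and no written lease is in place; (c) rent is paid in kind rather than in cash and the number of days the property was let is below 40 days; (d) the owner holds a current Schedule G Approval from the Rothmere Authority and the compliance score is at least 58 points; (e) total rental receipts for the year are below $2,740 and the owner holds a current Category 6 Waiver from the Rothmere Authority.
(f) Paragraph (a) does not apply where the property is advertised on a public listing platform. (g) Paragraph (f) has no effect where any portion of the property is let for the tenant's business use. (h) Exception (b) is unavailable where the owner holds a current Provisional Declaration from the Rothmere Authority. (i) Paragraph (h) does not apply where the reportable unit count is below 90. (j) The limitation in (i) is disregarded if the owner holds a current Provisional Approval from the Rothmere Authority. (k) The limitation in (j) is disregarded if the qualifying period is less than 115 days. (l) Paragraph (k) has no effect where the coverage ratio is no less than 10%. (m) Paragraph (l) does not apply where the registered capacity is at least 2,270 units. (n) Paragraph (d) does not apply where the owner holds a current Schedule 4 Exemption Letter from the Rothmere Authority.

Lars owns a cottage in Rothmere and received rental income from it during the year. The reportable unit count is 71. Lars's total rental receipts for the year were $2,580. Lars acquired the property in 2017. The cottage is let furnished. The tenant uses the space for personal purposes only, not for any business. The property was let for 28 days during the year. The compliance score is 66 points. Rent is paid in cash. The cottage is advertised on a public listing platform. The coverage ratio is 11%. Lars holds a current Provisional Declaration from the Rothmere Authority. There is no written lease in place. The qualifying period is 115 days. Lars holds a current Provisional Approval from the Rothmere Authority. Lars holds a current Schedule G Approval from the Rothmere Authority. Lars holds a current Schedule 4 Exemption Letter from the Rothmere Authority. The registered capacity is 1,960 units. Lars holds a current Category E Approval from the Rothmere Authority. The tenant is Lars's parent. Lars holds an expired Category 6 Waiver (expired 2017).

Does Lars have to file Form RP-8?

Yes — Lars must file Form RP-8.

Exception (a) is satisfied on its face — a current Category E Approval is held; the tenant is an immediate family member. Turning to paragraphs (f)–(g): (f) is triggered — the property is publicly advertised. (g) is not engaged (the space is used for personal purposes only), so (f) stands. So (a) is unavailable.
Exception (b)'s conditions are all satisfied: the property is let furnished; there is no written lease. Turning to paragraphs (h)–(m): (h) operates against (b): a current Provisional Declaration is held. (i) would limit (h) — the reportable unit count is 71, below the 90 limit — but (j) sets (i) aside: (j) operates against (i): a current Provisional Approval is held. (k) is not triggered (the qualifying period is 115 days, not less than 115 days), so (j) stands. (b) is therefore removed.
Exception (c) fails — rent is paid in cash.
All of (d)'s requirements are met (a current Schedule G Approval is held; the compliance score is 66 points, meeting the 58 points threshold). However, paragraph (n) must be considered: (n) is triggered — a current Schedule 4 Exemption Letter is held. Exception (d) does not apply.
Exception (e) requires that the owner holds a current Category 6 Waiver from the Rothmere Authority; but no current Category 6 Waiver is held, so (e) is unavailable.
Every exception is unavailable, so the rule governs.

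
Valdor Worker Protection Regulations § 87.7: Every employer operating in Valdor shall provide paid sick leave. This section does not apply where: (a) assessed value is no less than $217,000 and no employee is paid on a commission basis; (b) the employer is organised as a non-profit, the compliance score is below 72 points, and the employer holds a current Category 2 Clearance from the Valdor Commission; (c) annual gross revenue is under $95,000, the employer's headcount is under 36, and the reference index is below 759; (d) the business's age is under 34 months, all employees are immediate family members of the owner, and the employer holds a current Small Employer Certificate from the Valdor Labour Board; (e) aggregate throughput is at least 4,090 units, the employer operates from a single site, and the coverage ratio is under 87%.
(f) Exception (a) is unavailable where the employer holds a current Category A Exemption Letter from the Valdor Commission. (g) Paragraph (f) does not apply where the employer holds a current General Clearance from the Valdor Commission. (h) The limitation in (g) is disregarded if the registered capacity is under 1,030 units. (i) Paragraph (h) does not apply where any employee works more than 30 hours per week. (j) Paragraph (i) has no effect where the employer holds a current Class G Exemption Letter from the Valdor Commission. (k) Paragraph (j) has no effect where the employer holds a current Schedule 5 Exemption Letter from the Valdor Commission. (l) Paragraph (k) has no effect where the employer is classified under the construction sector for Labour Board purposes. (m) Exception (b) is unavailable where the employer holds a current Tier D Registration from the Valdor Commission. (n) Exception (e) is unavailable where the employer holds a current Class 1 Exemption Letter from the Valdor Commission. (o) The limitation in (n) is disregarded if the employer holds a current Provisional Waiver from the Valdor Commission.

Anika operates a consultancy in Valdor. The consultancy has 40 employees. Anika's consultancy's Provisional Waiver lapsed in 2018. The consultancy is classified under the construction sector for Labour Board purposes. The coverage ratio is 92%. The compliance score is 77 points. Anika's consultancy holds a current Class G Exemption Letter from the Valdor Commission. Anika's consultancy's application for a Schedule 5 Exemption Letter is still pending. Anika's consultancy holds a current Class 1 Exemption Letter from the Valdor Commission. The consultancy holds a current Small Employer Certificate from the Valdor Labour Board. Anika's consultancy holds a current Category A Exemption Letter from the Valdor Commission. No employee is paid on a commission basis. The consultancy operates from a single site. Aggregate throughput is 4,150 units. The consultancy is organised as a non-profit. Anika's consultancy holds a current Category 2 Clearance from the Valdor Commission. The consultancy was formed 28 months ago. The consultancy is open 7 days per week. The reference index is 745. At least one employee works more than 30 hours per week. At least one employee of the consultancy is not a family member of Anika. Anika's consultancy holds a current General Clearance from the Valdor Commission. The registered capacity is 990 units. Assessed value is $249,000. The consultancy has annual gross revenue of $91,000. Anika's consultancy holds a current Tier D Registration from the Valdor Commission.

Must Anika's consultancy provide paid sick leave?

Yes — Anika's consultancy must provide paid sick leave.

Exception (a): assessed value is $249,000, meeting the $217,000 threshold; no employee is paid on commission — every condition holds. But: (f) is engaged — a current Category A Exemption Letter is held. (g) would limit (f) — a current General Clearance is held — but (h) sets (g) aside: (h) applies — the registered capacity is 990 units, under the 1,030 units limit. (i) is engaged (at least one employee exceeds 30 hours/week), but is set aside by (j): (j) operates against (i): a current Class G Exemption Letter is held. (k), which would lift (j), is not triggered — no current Schedule 5 Exemption Letter is held. (a) is therefore removed.
Exception (b) fails — the compliance score is 77 points, not below 72 points.
Exception (c) requires that the employer's headcount is under 36; but the employer's headcount is 40, not under 36, so (c) is unavailable.
Exception (d) does not apply: at least one employee is not a family member.
Exception (e) requires that the coverage ratio is under 87%; but the coverage ratio is 92%, not under 87%, so (e) is unavailable.
Every exception is unavailable, so the rule governs.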